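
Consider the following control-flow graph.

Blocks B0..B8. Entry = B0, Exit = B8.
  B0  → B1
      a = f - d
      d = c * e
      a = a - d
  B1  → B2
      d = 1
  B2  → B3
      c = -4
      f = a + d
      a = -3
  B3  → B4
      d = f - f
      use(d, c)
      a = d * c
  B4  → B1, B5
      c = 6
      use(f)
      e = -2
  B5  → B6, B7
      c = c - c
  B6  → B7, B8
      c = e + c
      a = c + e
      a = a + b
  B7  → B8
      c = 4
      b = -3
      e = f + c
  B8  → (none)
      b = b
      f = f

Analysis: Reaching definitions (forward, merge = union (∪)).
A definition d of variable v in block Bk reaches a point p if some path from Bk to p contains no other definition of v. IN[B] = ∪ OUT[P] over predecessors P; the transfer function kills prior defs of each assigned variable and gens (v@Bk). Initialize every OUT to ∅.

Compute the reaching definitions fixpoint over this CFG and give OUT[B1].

Answer: {a@B0, a@B3, c@B4, d@B1, e@B4, f@B2}

Trace:
Fixpoint table:
  B0: | IN={} | OUT={a@B0, d@B0}
  B1: | IN={a@B0, a@B3, c@B4, d@B0, d@B3, e@B4, f@B2} | OUT={a@B0, a@B3, c@B4, d@B1, e@B4, f@B2}
  B2: | IN={a@B0, a@B3, c@B4, d@B1, e@B4, f@B2} | OUT={a@B2, c@B2, d@B1, e@B4, f@B2}
  B3: | IN={a@B2, c@B2, d@B1, e@B4, f@B2} | OUT={a@B3, c@B2, d@B3, e@B4, f@B2}
  B4: | IN={a@B3, c@B2, d@B3, e@B4, f@B2} | OUT={a@B3, c@B4, d@B3, e@B4, f@B2}
  B5: | IN={a@B3, c@B4, d@B3, e@B4, f@B2} | OUT={a@B3, c@B5, d@B3, e@B4, f@B2}
  B6: | IN={a@B3, c@B5, d@B3, e@B4, f@B2} | OUT={a@B6, c@B6, d@B3, e@B4, f@B2}
  B7: | IN={a@B3, a@B6, c@B5, c@B6, d@B3, e@B4, f@B2} | OUT={a@B3, a@B6, b@B7, c@B7, d@B3, e@B7, f@B2}
  B8: | IN={a@B3, a@B6, b@B7, c@B6, c@B7, d@B3, e@B4, e@B7, f@B2} | OUT={a@B3, a@B6, b@B8, c@B6, c@B7, d@B3, e@B4, e@B7, f@B8}

Merge at B1: IN[B1] = OUT[B0] ⊔ OUT[B4] = {a@B0, a@B3, c@B4, d@B0, d@B3, e@B4, f@B2}
Applying B1's transfer function to that IN value gives OUT[B1] (row B1 above).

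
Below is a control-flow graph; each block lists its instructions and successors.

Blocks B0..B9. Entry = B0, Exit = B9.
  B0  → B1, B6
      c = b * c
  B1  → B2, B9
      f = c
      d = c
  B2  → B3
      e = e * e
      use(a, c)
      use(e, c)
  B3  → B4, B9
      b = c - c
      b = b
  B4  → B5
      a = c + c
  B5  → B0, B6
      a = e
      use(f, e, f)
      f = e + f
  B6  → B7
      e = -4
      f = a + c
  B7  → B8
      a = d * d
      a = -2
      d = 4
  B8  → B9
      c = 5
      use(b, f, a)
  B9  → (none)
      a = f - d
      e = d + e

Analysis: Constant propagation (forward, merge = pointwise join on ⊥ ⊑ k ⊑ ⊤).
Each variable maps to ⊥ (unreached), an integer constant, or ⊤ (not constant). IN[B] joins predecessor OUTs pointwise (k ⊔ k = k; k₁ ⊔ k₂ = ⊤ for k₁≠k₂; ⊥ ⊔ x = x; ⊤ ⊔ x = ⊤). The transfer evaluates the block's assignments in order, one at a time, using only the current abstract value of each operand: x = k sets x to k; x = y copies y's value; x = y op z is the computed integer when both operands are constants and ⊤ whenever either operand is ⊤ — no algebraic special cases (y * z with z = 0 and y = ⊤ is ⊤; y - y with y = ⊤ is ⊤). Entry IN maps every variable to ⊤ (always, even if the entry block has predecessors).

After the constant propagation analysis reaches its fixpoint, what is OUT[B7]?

Fixpoint table:
  B0:  IN=(all ⊤)  OUT=(all ⊤)
  B1:  IN=(all ⊤)  OUT=(all ⊤)
  B2:  IN=(all ⊤)  OUT=(all ⊤)
  B3:  IN=(all ⊤)  OUT=(all ⊤)
  B4:  IN=(all ⊤)  OUT=(all ⊤)
  B5:  IN=(all ⊤)  OUT=(all ⊤)
  B6:  IN=(all ⊤)  OUT={e:-4; rest ⊤}
  B7:  IN={e:-4; rest ⊤}  OUT={a:-2, d:4, e:-4; rest ⊤}
  B8:  IN={a:-2, d:4, e:-4; rest ⊤}  OUT={a:-2, c:5, d:4, e:-4; rest ⊤}
  B9:  IN=(all ⊤)  OUT=(all ⊤)

Merge at B7: IN[B7] = OUT[B6] = {a: ⊤, b: ⊤, c: ⊤, d: ⊤, e: -4, f: ⊤}
Applying B7's transfer function to that IN value gives OUT[B7] (row B7 above).

Answer: {a: -2, b: ⊤, c: ⊤, d: 4, e: -4, f: ⊤}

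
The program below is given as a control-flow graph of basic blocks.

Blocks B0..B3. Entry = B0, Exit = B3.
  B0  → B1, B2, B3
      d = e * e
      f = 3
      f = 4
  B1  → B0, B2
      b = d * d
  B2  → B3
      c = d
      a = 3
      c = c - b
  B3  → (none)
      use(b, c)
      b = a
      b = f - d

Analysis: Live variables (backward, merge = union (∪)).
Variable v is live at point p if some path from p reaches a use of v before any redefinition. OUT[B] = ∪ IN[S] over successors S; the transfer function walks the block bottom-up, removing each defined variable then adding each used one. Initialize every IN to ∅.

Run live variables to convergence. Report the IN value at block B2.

Fixpoint table:
  B0:   IN={a, b, c, e}   OUT={a, b, c, d, e, f}
  B1:   IN={a, c, d, e, f}   OUT={a, b, c, d, e, f}
  B2:   IN={b, d, f}   OUT={a, b, c, d, f}
  B3:   IN={a, b, c, d, f}   OUT={}

Merge at B2: OUT[B2] = IN[B3] = {a, b, c, d, f}
Applying B2's transfer function to that OUT value gives IN[B2] (row B2 above).

Answer: {b, d, f}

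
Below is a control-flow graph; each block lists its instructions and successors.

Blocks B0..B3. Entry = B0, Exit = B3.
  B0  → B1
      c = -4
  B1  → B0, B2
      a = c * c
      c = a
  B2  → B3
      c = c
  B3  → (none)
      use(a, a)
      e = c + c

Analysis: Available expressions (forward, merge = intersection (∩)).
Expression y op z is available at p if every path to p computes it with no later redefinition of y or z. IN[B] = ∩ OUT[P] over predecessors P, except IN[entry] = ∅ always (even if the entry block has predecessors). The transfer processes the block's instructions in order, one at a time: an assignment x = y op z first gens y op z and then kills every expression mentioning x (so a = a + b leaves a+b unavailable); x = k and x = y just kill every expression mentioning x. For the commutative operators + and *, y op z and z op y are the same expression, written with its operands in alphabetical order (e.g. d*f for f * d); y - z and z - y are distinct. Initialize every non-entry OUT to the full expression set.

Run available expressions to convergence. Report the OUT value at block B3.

Converged values:
  B0: | IN={} | OUT={}
  B1: | IN={} | OUT={}
  B2: | IN={} | OUT={}
  B3: | IN={} | OUT={c+c}

Merge at B3: IN[B3] = OUT[B2] = {}
Applying B3's transfer function to that IN value gives OUT[B3] (row B3 above).

Answer: {c+c}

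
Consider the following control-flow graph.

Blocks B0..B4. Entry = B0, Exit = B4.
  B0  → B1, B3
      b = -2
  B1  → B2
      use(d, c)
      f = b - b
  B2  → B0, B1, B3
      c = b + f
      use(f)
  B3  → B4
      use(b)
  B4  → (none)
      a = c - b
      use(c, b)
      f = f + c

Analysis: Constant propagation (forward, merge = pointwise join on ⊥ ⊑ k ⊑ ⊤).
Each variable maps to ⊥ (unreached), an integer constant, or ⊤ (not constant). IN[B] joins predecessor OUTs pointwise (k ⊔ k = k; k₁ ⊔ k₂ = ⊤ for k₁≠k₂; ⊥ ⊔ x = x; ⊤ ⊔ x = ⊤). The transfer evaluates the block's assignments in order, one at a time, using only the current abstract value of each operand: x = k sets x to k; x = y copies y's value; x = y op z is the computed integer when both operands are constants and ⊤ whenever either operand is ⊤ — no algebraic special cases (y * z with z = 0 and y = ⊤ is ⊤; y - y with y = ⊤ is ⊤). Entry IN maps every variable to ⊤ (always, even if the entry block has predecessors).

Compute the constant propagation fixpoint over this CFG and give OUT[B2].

Answer: {a: ⊤, b: -2, c: -2, d: ⊤, e: ⊤, f: 0}

Derivation:
Per-block solution:
  B0:  IN=(all ⊤)  OUT={b:-2; rest ⊤}
  B1:  IN={b:-2; rest ⊤}  OUT={b:-2, f:0; rest ⊤}
  B2:  IN={b:-2, f:0; rest ⊤}  OUT={b:-2, c:-2, f:0; rest ⊤}
  B3:  IN={b:-2; rest ⊤}  OUT={b:-2; rest ⊤}
  B4:  IN={b:-2; rest ⊤}  OUT={b:-2; rest ⊤}

Merge at B2: IN[B2] = OUT[B1] = {a: ⊤, b: -2, c: ⊤, d: ⊤, e: ⊤, f: 0}
Applying B2's transfer function to that IN value gives OUT[B2] (row B2 above).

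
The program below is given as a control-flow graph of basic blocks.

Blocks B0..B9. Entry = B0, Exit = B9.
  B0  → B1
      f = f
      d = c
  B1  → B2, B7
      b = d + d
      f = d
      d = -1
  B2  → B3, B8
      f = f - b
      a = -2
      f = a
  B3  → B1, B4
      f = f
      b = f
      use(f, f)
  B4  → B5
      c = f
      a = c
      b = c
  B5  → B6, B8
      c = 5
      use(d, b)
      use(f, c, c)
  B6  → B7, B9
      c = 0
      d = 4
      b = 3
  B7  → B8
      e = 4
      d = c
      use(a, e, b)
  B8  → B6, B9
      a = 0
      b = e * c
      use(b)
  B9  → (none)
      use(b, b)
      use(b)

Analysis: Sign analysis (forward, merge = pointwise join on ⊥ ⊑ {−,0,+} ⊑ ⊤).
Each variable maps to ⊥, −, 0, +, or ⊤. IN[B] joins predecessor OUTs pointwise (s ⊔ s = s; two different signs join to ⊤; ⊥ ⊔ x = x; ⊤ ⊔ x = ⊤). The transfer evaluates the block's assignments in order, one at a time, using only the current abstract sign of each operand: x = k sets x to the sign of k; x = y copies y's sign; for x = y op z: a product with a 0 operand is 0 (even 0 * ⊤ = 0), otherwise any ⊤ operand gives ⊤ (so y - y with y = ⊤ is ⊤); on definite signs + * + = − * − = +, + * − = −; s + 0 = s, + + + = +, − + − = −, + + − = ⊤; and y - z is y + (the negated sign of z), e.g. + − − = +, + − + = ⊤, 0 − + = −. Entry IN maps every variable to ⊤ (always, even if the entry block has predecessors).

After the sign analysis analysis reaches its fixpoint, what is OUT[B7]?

Answer: {a: ⊤, b: ⊤, c: ⊤, d: ⊤, e: +, f: ⊤}

Derivation:
Converged values:
  B0:  IN=(all ⊤)  OUT=(all ⊤)
  B1:  IN=(all ⊤)  OUT={d:-; rest ⊤}
  B2:  IN={d:-; rest ⊤}  OUT={a:-, d:-, f:-; rest ⊤}
  B3:  IN={a:-, d:-, f:-; rest ⊤}  OUT={a:-, b:-, d:-, f:-; rest ⊤}
  B4:  IN={a:-, b:-, d:-, f:-; rest ⊤}  OUT={a:-, b:-, c:-, d:-, f:-; rest ⊤}
  B5:  IN={a:-, b:-, c:-, d:-, f:-; rest ⊤}  OUT={a:-, b:-, c:+, d:-, f:-; rest ⊤}
  B6:  IN=(all ⊤)  OUT={b:+, c:0, d:+; rest ⊤}
  B7:  IN=(all ⊤)  OUT={e:+; rest ⊤}
  B8:  IN=(all ⊤)  OUT={a:0; rest ⊤}
  B9:  IN=(all ⊤)  OUT=(all ⊤)

Merge at B7: IN[B7] = OUT[B1] ⊔ OUT[B6] = {a: ⊤, b: ⊤, c: ⊤, d: ⊤, e: ⊤, f: ⊤}
Applying B7's transfer function to that IN value gives OUT[B7] (row B7 above).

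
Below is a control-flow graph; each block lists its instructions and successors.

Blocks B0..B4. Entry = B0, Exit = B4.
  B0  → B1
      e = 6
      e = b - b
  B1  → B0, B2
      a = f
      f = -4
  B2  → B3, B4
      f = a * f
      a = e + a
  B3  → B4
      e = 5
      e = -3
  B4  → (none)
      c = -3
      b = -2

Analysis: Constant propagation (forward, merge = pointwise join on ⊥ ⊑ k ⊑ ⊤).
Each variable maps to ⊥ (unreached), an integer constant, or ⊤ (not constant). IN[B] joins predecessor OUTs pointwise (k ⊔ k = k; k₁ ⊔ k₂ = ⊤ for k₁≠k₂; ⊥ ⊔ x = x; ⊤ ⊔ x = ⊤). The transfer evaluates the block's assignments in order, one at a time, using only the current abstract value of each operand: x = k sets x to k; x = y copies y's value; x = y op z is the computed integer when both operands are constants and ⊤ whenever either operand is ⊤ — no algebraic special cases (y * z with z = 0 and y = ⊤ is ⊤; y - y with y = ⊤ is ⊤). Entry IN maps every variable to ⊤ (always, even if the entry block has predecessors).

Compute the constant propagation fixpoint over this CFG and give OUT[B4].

Fixpoint table:
  B0:  IN=(all ⊤)  OUT=(all ⊤)
  B1:  IN=(all ⊤)  OUT={f:-4; rest ⊤}
  B2:  IN={f:-4; rest ⊤}  OUT=(all ⊤)
  B3:  IN=(all ⊤)  OUT={e:-3; rest ⊤}
  B4:  IN=(all ⊤)  OUT={b:-2, c:-3; rest ⊤}

Merge at B4: IN[B4] = OUT[B2] ⊔ OUT[B3] = {a: ⊤, b: ⊤, c: ⊤, d: ⊤, e: ⊤, f: ⊤}
Applying B4's transfer function to that IN value gives OUT[B4] (row B4 above).

Answer: {a: ⊤, b: -2, c: -3, d: ⊤, e: ⊤, f: ⊤}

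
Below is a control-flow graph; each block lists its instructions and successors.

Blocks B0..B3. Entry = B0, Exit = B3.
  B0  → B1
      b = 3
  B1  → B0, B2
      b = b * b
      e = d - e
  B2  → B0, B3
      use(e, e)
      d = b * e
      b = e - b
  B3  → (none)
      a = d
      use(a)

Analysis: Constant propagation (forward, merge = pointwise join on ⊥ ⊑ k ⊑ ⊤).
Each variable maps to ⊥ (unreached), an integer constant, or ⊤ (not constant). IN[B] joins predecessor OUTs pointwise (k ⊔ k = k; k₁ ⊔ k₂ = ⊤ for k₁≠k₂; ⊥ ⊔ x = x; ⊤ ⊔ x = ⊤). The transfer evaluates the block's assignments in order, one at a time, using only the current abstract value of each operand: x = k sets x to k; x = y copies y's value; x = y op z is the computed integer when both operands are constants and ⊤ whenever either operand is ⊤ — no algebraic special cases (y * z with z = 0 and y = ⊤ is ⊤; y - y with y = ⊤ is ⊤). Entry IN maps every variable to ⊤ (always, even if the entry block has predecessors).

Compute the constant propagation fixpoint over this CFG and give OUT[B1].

Answer: {a: ⊤, b: 9, c: ⊤, d: ⊤, e: ⊤, f: ⊤}

Trace:
Converged values:
  B0: | IN=(all ⊤) | OUT={b:3; rest ⊤}
  B1: | IN={b:3; rest ⊤} | OUT={b:9; rest ⊤}
  B2: | IN={b:9; rest ⊤} | OUT=(all ⊤)
  B3: | IN=(all ⊤) | OUT=(all ⊤)

Merge at B1: IN[B1] = OUT[B0] = {a: ⊤, b: 3, c: ⊤, d: ⊤, e: ⊤, f: ⊤}
Applying B1's transfer function to that IN value gives OUT[B1] (row B1 above).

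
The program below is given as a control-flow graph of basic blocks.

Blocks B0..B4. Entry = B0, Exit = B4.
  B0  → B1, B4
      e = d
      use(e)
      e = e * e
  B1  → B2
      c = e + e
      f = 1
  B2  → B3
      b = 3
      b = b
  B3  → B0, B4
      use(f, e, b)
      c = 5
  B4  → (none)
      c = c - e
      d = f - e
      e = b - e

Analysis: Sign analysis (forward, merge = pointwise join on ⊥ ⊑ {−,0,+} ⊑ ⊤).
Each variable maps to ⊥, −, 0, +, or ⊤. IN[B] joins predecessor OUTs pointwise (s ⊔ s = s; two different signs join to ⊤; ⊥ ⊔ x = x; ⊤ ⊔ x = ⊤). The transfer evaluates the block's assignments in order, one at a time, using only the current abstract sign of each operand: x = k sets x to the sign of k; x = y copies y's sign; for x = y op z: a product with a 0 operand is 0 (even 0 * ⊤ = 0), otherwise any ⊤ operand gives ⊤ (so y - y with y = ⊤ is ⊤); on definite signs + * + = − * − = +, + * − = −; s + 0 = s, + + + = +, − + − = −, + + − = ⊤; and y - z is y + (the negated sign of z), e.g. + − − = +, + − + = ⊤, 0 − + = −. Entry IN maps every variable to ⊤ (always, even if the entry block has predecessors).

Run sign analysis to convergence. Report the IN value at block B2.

Per-block solution:
  B0:   IN=(all ⊤)   OUT=(all ⊤)
  B1:   IN=(all ⊤)   OUT={f:+; rest ⊤}
  B2:   IN={f:+; rest ⊤}   OUT={b:+, f:+; rest ⊤}
  B3:   IN={b:+, f:+; rest ⊤}   OUT={b:+, c:+, f:+; rest ⊤}
  B4:   IN=(all ⊤)   OUT=(all ⊤)

Merge at B2: IN[B2] = OUT[B1] = {a: ⊤, b: ⊤, c: ⊤, d: ⊤, e: ⊤, f: +}

Answer: {a: ⊤, b: ⊤, c: ⊤, d: ⊤, e: ⊤, f: +}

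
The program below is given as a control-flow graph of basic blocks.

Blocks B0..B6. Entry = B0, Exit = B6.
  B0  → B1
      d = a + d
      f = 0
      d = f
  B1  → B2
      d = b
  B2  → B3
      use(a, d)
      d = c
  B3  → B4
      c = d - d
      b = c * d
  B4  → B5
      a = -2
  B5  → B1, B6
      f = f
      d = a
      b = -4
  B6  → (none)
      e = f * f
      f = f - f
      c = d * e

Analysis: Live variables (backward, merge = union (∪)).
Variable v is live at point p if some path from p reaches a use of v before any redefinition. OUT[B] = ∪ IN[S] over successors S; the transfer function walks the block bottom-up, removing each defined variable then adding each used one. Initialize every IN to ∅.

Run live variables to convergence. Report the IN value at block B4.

Answer: {c, f}

Derivation:
Fixpoint table:
  B0:  IN={a, b, c, d}  OUT={a, b, c, f}
  B1:  IN={a, b, c, f}  OUT={a, c, d, f}
  B2:  IN={a, c, d, f}  OUT={d, f}
  B3:  IN={d, f}  OUT={c, f}
  B4:  IN={c, f}  OUT={a, c, f}
  B5:  IN={a, c, f}  OUT={a, b, c, d, f}
  B6:  IN={d, f}  OUT={}

Merge at B4: OUT[B4] = IN[B5] = {a, c, f}
Applying B4's transfer function to that OUT value gives IN[B4] (row B4 above).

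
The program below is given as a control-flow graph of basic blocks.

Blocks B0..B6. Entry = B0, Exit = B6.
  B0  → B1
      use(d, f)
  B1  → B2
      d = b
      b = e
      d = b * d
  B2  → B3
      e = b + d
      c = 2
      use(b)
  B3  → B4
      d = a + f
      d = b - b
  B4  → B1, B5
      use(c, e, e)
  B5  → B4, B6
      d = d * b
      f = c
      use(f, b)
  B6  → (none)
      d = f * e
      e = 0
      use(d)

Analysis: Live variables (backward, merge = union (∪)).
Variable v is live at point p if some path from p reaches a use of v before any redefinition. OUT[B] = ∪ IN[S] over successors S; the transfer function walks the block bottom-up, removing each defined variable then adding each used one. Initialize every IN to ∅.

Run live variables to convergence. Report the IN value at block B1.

Converged values:
  B0: | IN={a, b, d, e, f} | OUT={a, b, e, f}
  B1: | IN={a, b, e, f} | OUT={a, b, d, f}
  B2: | IN={a, b, d, f} | OUT={a, b, c, e, f}
  B3: | IN={a, b, c, e, f} | OUT={a, b, c, d, e, f}
  B4: | IN={a, b, c, d, e, f} | OUT={a, b, c, d, e, f}
  B5: | IN={a, b, c, d, e} | OUT={a, b, c, d, e, f}
  B6: | IN={e, f} | OUT={}

Merge at B1: OUT[B1] = IN[B2] = {a, b, d, f}
Applying B1's transfer function to that OUT value gives IN[B1] (row B1 above).

Answer: {a, b, e, f}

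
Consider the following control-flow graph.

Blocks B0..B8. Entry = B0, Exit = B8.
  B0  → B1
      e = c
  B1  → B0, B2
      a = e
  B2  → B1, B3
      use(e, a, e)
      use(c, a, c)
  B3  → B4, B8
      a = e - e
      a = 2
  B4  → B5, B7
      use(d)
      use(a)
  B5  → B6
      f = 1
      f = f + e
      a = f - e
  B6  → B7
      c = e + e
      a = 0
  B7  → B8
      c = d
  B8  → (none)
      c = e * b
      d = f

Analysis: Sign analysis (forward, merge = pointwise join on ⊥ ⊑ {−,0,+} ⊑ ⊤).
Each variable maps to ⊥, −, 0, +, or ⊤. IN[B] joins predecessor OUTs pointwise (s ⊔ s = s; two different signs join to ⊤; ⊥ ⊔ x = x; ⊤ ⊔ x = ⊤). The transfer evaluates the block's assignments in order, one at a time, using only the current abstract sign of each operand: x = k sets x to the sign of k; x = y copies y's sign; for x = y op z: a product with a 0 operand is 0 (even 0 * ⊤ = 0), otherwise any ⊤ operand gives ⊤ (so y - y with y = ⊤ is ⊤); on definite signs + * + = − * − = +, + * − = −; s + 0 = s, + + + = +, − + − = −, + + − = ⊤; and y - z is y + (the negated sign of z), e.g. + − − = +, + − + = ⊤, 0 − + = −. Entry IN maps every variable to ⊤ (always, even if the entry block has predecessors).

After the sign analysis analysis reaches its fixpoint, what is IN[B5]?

Per-block solution:
  B0: | IN=(all ⊤) | OUT=(all ⊤)
  B1: | IN=(all ⊤) | OUT=(all ⊤)
  B2: | IN=(all ⊤) | OUT=(all ⊤)
  B3: | IN=(all ⊤) | OUT={a:+; rest ⊤}
  B4: | IN={a:+; rest ⊤} | OUT={a:+; rest ⊤}
  B5: | IN={a:+; rest ⊤} | OUT=(all ⊤)
  B6: | IN=(all ⊤) | OUT={a:0; rest ⊤}
  B7: | IN=(all ⊤) | OUT=(all ⊤)
  B8: | IN=(all ⊤) | OUT=(all ⊤)

Merge at B5: IN[B5] = OUT[B4] = {a: +, b: ⊤, c: ⊤, d: ⊤, e: ⊤, f: ⊤}

Answer: {a: +, b: ⊤, c: ⊤, d: ⊤, e: ⊤, f: ⊤}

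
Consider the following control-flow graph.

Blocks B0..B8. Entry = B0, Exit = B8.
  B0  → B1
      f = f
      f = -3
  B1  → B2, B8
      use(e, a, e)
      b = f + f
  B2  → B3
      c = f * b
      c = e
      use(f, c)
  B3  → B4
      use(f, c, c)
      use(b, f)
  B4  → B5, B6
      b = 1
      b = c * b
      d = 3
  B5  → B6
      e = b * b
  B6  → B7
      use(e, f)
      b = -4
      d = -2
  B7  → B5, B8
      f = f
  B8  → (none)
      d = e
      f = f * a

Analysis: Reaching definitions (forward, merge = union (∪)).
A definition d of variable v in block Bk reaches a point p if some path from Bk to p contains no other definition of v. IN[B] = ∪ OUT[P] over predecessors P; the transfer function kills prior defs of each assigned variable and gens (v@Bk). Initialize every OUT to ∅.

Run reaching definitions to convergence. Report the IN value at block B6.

Answer: {b@B4, b@B6, c@B2, d@B4, d@B6, e@B5, f@B0, f@B7}

Derivation:
Per-block solution:
  B0:  IN={}  OUT={f@B0}
  B1:  IN={f@B0}  OUT={b@B1, f@B0}
  B2:  IN={b@B1, f@B0}  OUT={b@B1, c@B2, f@B0}
  B3:  IN={b@B1, c@B2, f@B0}  OUT={b@B1, c@B2, f@B0}
  B4:  IN={b@B1, c@B2, f@B0}  OUT={b@B4, c@B2, d@B4, f@B0}
  B5:  IN={b@B4, b@B6, c@B2, d@B4, d@B6, e@B5, f@B0, f@B7}  OUT={b@B4, b@B6, c@B2, d@B4, d@B6, e@B5, f@B0, f@B7}
  B6:  IN={b@B4, b@B6, c@B2, d@B4, d@B6, e@B5, f@B0, f@B7}  OUT={b@B6, c@B2, d@B6, e@B5, f@B0, f@B7}
  B7:  IN={b@B6, c@B2, d@B6, e@B5, f@B0, f@B7}  OUT={b@B6, c@B2, d@B6, e@B5, f@B7}
  B8:  IN={b@B1, b@B6, c@B2, d@B6, e@B5, f@B0, f@B7}  OUT={b@B1, b@B6, c@B2, d@B8, e@B5, f@B8}

Merge at B6: IN[B6] = OUT[B4] ⊔ OUT[B5] = {b@B4, b@B6, c@B2, d@B4, d@B6, e@B5, f@B0, f@B7}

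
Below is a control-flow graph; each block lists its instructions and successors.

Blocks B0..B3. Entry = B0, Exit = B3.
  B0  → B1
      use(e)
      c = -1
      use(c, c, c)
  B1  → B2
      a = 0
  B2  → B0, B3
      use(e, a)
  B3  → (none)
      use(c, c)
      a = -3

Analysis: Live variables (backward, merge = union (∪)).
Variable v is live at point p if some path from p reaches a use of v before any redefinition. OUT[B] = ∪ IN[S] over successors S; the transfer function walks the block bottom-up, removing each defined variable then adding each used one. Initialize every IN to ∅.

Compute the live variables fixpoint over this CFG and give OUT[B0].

Fixpoint table:
  B0:  IN={e}  OUT={c, e}
  B1:  IN={c, e}  OUT={a, c, e}
  B2:  IN={a, c, e}  OUT={c, e}
  B3:  IN={c}  OUT={}

Merge at B0: OUT[B0] = IN[B1] = {c, e}

Answer: {c, e}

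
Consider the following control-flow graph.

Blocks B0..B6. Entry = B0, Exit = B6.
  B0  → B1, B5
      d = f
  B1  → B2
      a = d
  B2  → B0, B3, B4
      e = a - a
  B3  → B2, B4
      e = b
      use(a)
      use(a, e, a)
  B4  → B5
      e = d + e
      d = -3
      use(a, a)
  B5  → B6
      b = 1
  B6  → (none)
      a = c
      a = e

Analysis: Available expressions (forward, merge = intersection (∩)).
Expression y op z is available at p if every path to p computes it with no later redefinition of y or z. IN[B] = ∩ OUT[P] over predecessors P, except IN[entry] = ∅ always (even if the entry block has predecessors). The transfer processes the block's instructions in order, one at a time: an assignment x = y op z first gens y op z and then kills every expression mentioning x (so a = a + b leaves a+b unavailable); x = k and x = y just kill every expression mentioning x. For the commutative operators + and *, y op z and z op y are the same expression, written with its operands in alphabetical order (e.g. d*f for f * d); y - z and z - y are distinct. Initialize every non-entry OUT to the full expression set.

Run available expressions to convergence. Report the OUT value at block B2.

Answer: {a-a}

Derivation:
Fixpoint table:
  B0:   IN={}   OUT={}
  B1:   IN={}   OUT={}
  B2:   IN={}   OUT={a-a}
  B3:   IN={a-a}   OUT={a-a}
  B4:   IN={a-a}   OUT={a-a}
  B5:   IN={}   OUT={}
  B6:   IN={}   OUT={}

Merge at B2: IN[B2] = OUT[B1] ∩ OUT[B3] = {}
Applying B2's transfer function to that IN value gives OUT[B2] (row B2 above).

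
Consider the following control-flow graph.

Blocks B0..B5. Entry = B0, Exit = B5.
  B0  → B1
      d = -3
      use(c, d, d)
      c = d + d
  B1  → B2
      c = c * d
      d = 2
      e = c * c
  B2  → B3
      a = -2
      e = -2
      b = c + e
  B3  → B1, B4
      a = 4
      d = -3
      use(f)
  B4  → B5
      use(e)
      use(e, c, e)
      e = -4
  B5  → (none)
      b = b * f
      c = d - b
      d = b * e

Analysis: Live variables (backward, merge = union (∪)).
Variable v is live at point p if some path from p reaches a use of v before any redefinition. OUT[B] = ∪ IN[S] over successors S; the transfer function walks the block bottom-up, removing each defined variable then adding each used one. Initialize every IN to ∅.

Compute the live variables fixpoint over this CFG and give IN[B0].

Answer: {c, f}

Derivation:
Fixpoint table:
  B0: | IN={c, f} | OUT={c, d, f}
  B1: | IN={c, d, f} | OUT={c, f}
  B2: | IN={c, f} | OUT={b, c, e, f}
  B3: | IN={b, c, e, f} | OUT={b, c, d, e, f}
  B4: | IN={b, c, d, e, f} | OUT={b, d, e, f}
  B5: | IN={b, d, e, f} | OUT={}

Merge at B0: OUT[B0] = IN[B1] = {c, d, f}
Applying B0's transfer function to that OUT value gives IN[B0] (row B0 above).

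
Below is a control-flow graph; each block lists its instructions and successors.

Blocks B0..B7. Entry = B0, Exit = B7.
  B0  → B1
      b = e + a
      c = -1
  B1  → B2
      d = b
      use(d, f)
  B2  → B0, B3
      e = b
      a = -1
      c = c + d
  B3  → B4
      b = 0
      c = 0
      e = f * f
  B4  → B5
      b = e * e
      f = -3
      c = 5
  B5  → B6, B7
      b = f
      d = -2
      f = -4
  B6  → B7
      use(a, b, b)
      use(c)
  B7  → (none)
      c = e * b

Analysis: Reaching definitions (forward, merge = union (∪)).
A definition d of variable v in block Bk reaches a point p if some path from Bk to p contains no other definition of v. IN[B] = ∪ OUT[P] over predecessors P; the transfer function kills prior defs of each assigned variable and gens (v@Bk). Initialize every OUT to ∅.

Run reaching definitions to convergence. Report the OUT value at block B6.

Converged values:
  B0: | IN={a@B2, b@B0, c@B2, d@B1, e@B2} | OUT={a@B2, b@B0, c@B0, d@B1, e@B2}
  B1: | IN={a@B2, b@B0, c@B0, d@B1, e@B2} | OUT={a@B2, b@B0, c@B0, d@B1, e@B2}
  B2: | IN={a@B2, b@B0, c@B0, d@B1, e@B2} | OUT={a@B2, b@B0, c@B2, d@B1, e@B2}
  B3: | IN={a@B2, b@B0, c@B2, d@B1, e@B2} | OUT={a@B2, b@B3, c@B3, d@B1, e@B3}
  B4: | IN={a@B2, b@B3, c@B3, d@B1, e@B3} | OUT={a@B2, b@B4, c@B4, d@B1, e@B3, f@B4}
  B5: | IN={a@B2, b@B4, c@B4, d@B1, e@B3, f@B4} | OUT={a@B2, b@B5, c@B4, d@B5, e@B3, f@B5}
  B6: | IN={a@B2, b@B5, c@B4, d@B5, e@B3, f@B5} | OUT={a@B2, b@B5, c@B4, d@B5, e@B3, f@B5}
  B7: | IN={a@B2, b@B5, c@B4, d@B5, e@B3, f@B5} | OUT={a@B2, b@B5, c@B7, d@B5, e@B3, f@B5}

Merge at B6: IN[B6] = OUT[B5] = {a@B2, b@B5, c@B4, d@B5, e@B3, f@B5}
Applying B6's transfer function to that IN value gives OUT[B6] (row B6 above).

Answer: {a@B2, b@B5, c@B4, d@B5, e@B3, f@B5}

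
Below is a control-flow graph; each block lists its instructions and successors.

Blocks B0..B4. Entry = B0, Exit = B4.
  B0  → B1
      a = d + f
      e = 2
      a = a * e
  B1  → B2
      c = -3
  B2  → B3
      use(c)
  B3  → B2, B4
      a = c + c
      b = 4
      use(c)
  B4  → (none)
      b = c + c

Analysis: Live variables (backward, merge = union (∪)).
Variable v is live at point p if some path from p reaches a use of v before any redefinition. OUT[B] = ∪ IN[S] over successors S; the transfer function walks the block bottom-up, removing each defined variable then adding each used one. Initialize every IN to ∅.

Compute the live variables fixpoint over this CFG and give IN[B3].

Answer: {c}

Working:
Converged values:
  B0: | IN={d, f} | OUT={}
  B1: | IN={} | OUT={c}
  B2: | IN={c} | OUT={c}
  B3: | IN={c} | OUT={c}
  B4: | IN={c} | OUT={}

Merge at B3: OUT[B3] = IN[B2] ⊔ IN[B4] = {c}
Applying B3's transfer function to that OUT value gives IN[B3] (row B3 above).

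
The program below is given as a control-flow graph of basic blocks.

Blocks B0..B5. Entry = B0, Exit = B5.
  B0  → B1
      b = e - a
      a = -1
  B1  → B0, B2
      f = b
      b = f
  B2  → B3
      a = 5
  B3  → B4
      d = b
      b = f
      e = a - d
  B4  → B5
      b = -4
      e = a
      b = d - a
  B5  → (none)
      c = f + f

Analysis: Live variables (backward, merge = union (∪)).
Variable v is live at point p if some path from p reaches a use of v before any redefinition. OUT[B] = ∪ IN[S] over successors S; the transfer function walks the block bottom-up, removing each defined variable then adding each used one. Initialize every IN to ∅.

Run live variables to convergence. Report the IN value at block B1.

Answer: {a, b, e}

Trace:
Per-block solution:
  B0: | IN={a, e} | OUT={a, b, e}
  B1: | IN={a, b, e} | OUT={a, b, e, f}
  B2: | IN={b, f} | OUT={a, b, f}
  B3: | IN={a, b, f} | OUT={a, d, f}
  B4: | IN={a, d, f} | OUT={f}
  B5: | IN={f} | OUT={}

Merge at B1: OUT[B1] = IN[B0] ⊔ IN[B2] = {a, b, e, f}
Applying B1's transfer function to that OUT value gives IN[B1] (row B1 above).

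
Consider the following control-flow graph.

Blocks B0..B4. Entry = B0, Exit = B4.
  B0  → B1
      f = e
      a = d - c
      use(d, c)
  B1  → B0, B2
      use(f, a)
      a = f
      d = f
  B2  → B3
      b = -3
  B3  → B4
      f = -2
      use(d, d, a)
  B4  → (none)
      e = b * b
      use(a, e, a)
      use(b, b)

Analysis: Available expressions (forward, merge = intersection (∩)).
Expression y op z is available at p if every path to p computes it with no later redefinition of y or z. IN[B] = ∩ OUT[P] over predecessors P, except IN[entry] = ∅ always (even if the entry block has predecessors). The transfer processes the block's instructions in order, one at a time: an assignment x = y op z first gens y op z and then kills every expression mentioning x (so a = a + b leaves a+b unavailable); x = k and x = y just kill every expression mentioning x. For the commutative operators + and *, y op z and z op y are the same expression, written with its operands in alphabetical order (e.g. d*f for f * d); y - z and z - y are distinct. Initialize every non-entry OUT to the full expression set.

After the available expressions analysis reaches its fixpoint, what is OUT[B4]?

Per-block solution:
  B0:  IN={}  OUT={d-c}
  B1:  IN={d-c}  OUT={}
  B2:  IN={}  OUT={}
  B3:  IN={}  OUT={}
  B4:  IN={}  OUT={b*b}

Merge at B4: IN[B4] = OUT[B3] = {}
Applying B4's transfer function to that IN value gives OUT[B4] (row B4 above).

Answer: {b*b}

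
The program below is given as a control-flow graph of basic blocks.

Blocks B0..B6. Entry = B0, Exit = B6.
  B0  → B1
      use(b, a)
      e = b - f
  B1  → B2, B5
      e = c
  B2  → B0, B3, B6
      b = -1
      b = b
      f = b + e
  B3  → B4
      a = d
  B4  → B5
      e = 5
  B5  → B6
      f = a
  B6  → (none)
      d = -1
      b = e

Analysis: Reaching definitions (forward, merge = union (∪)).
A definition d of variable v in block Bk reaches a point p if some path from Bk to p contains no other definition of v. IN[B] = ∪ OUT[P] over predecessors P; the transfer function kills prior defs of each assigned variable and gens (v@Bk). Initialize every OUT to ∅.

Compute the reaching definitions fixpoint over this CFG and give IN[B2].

Per-block solution:
  B0:   IN={b@B2, e@B1, f@B2}   OUT={b@B2, e@B0, f@B2}
  B1:   IN={b@B2, e@B0, f@B2}   OUT={b@B2, e@B1, f@B2}
  B2:   IN={b@B2, e@B1, f@B2}   OUT={b@B2, e@B1, f@B2}
  B3:   IN={b@B2, e@B1, f@B2}   OUT={a@B3, b@B2, e@B1, f@B2}
  B4:   IN={a@B3, b@B2, e@B1, f@B2}   OUT={a@B3, b@B2, e@B4, f@B2}
  B5:   IN={a@B3, b@B2, e@B1, e@B4, f@B2}   OUT={a@B3, b@B2, e@B1, e@B4, f@B5}
  B6:   IN={a@B3, b@B2, e@B1, e@B4, f@B2, f@B5}   OUT={a@B3, b@B6, d@B6, e@B1, e@B4, f@B2, f@B5}

Merge at B2: IN[B2] = OUT[B1] = {b@B2, e@B1, f@B2}

Answer: {b@B2, e@B1, f@B2}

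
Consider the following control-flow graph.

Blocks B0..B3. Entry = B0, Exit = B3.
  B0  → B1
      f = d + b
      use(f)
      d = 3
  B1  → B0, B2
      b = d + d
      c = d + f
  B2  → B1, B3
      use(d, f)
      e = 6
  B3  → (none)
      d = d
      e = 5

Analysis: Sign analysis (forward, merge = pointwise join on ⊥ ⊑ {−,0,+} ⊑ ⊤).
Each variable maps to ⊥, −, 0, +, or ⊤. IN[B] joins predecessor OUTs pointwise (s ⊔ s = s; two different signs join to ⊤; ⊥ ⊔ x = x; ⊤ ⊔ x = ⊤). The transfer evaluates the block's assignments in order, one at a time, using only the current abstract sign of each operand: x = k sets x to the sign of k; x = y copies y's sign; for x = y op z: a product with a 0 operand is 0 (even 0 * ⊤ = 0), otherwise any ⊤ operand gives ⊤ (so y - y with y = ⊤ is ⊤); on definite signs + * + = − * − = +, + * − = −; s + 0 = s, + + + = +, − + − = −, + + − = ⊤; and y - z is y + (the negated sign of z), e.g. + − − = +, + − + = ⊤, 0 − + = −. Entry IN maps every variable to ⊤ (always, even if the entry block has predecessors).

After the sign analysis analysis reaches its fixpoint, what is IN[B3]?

Answer: {a: ⊤, b: +, c: ⊤, d: +, e: +, f: ⊤}

Working:
Converged values:
  B0:  IN=(all ⊤)  OUT={d:+; rest ⊤}
  B1:  IN={d:+; rest ⊤}  OUT={b:+, d:+; rest ⊤}
  B2:  IN={b:+, d:+; rest ⊤}  OUT={b:+, d:+, e:+; rest ⊤}
  B3:  IN={b:+, d:+, e:+; rest ⊤}  OUT={b:+, d:+, e:+; rest ⊤}

Merge at B3: IN[B3] = OUT[B2] = {a: ⊤, b: +, c: ⊤, d: +, e: +, f: ⊤}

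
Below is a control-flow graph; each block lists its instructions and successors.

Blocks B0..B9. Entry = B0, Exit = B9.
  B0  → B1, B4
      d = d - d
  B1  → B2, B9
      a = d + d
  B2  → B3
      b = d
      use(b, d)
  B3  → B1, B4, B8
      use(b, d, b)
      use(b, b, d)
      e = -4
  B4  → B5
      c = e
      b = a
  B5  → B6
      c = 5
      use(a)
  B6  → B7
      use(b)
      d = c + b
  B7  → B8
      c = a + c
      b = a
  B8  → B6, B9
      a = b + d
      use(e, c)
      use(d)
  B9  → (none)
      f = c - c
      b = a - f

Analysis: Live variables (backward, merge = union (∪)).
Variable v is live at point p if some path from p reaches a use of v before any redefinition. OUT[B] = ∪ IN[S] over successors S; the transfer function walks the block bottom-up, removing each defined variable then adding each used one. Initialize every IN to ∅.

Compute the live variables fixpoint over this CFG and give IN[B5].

Per-block solution:
  B0:   IN={a, c, d, e}   OUT={a, c, d, e}
  B1:   IN={c, d}   OUT={a, c, d}
  B2:   IN={a, c, d}   OUT={a, b, c, d}
  B3:   IN={a, b, c, d}   OUT={a, b, c, d, e}
  B4:   IN={a, e}   OUT={a, b, e}
  B5:   IN={a, b, e}   OUT={a, b, c, e}
  B6:   IN={a, b, c, e}   OUT={a, c, d, e}
  B7:   IN={a, c, d, e}   OUT={b, c, d, e}
  B8:   IN={b, c, d, e}   OUT={a, b, c, e}
  B9:   IN={a, c}   OUT={}

Merge at B5: OUT[B5] = IN[B6] = {a, b, c, e}
Applying B5's transfer function to that OUT value gives IN[B5] (row B5 above).

Answer: {a, b, e}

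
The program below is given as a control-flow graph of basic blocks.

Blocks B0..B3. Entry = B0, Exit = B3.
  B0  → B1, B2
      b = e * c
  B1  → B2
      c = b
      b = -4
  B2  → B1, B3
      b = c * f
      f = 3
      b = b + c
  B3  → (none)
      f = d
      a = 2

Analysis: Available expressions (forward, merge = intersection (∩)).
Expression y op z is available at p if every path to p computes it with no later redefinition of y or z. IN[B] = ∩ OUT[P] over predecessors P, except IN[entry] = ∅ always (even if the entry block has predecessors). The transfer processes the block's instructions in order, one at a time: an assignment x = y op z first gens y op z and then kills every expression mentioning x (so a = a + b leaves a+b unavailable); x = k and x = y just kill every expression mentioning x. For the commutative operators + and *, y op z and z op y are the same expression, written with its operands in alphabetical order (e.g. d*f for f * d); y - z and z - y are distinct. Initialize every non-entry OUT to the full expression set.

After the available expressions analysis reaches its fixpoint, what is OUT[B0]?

Per-block solution:
  B0:   IN={}   OUT={c*e}
  B1:   IN={}   OUT={}
  B2:   IN={}   OUT={}
  B3:   IN={}   OUT={}

B0 is the boundary node: IN[B0] = {}
Applying B0's transfer function to that IN value gives OUT[B0] (row B0 above).

Answer: {c*e}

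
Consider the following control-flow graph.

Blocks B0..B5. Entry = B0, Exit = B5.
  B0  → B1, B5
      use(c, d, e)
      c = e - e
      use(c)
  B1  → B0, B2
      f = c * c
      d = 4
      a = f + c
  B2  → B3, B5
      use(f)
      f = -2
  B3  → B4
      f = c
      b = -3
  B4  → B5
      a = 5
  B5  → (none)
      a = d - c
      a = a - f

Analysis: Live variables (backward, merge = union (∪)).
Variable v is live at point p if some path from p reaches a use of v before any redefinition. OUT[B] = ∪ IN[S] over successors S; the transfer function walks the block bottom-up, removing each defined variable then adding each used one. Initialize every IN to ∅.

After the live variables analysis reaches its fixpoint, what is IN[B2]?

Fixpoint table:
  B0:   IN={c, d, e, f}   OUT={c, d, e, f}
  B1:   IN={c, e}   OUT={c, d, e, f}
  B2:   IN={c, d, f}   OUT={c, d, f}
  B3:   IN={c, d}   OUT={c, d, f}
  B4:   IN={c, d, f}   OUT={c, d, f}
  B5:   IN={c, d, f}   OUT={}

Merge at B2: OUT[B2] = IN[B3] ⊔ IN[B5] = {c, d, f}
Applying B2's transfer function to that OUT value gives IN[B2] (row B2 above).

Answer: {c, d, f}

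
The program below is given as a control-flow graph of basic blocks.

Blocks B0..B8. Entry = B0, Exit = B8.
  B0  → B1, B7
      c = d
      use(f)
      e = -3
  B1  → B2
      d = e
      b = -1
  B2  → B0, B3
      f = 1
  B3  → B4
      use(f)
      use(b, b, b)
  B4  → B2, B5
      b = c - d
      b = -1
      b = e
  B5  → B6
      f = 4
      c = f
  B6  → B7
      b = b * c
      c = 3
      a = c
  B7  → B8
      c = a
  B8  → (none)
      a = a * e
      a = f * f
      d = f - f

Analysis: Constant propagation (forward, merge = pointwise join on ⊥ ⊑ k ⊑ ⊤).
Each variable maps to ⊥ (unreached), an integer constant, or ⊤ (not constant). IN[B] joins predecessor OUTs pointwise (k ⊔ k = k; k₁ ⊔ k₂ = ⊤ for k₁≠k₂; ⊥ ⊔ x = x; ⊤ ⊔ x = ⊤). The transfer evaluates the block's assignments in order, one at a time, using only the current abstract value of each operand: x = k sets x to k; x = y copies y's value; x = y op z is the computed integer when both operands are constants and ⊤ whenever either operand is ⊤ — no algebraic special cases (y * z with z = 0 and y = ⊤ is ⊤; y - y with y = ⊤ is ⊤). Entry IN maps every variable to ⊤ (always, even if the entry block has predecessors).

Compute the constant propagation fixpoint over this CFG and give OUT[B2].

Answer: {a: ⊤, b: ⊤, c: ⊤, d: -3, e: -3, f: 1}

Derivation:
Fixpoint table:
  B0: | IN=(all ⊤) | OUT={e:-3; rest ⊤}
  B1: | IN={e:-3; rest ⊤} | OUT={b:-1, d:-3, e:-3; rest ⊤}
  B2: | IN={d:-3, e:-3; rest ⊤} | OUT={d:-3, e:-3, f:1; rest ⊤}
  B3: | IN={d:-3, e:-3, f:1; rest ⊤} | OUT={d:-3, e:-3, f:1; rest ⊤}
  B4: | IN={d:-3, e:-3, f:1; rest ⊤} | OUT={b:-3, d:-3, e:-3, f:1; rest ⊤}
  B5: | IN={b:-3, d:-3, e:-3, f:1; rest ⊤} | OUT={b:-3, c:4, d:-3, e:-3, f:4; rest ⊤}
  B6: | IN={b:-3, c:4, d:-3, e:-3, f:4; rest ⊤} | OUT={a:3, b:-12, c:3, d:-3, e:-3, f:4; rest ⊤}
  B7: | IN={e:-3; rest ⊤} | OUT={e:-3; rest ⊤}
  B8: | IN={e:-3; rest ⊤} | OUT={e:-3; rest ⊤}

Merge at B2: IN[B2] = OUT[B1] ⊔ OUT[B4] = {a: ⊤, b: ⊤, c: ⊤, d: -3, e: -3, f: ⊤}
Applying B2's transfer function to that IN value gives OUT[B2] (row B2 above).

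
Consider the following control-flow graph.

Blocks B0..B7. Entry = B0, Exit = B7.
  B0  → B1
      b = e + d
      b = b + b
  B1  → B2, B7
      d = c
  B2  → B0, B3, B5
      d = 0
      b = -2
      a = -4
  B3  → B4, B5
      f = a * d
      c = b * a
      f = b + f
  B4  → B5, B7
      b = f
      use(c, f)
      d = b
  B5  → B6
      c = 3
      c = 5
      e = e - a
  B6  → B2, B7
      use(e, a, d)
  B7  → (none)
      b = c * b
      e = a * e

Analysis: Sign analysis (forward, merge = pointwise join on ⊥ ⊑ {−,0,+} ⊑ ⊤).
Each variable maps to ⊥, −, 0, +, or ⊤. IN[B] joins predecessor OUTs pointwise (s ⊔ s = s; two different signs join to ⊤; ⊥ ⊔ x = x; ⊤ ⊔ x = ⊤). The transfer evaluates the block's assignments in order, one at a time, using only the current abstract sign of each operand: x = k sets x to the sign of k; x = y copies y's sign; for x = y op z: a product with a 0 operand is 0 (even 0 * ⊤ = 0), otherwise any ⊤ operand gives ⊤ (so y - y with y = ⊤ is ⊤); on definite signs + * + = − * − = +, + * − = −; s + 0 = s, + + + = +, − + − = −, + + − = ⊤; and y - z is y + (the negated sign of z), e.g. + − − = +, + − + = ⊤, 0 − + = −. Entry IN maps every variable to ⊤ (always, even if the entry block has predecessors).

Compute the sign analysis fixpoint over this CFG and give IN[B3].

Converged values:
  B0:  IN=(all ⊤)  OUT=(all ⊤)
  B1:  IN=(all ⊤)  OUT=(all ⊤)
  B2:  IN=(all ⊤)  OUT={a:-, b:-, d:0; rest ⊤}
  B3:  IN={a:-, b:-, d:0; rest ⊤}  OUT={a:-, b:-, c:+, d:0, f:-; rest ⊤}
  B4:  IN={a:-, b:-, c:+, d:0, f:-; rest ⊤}  OUT={a:-, b:-, c:+, d:-, f:-; rest ⊤}
  B5:  IN={a:-, b:-; rest ⊤}  OUT={a:-, b:-, c:+; rest ⊤}
  B6:  IN={a:-, b:-, c:+; rest ⊤}  OUT={a:-, b:-, c:+; rest ⊤}
  B7:  IN=(all ⊤)  OUT=(all ⊤)

Merge at B3: IN[B3] = OUT[B2] = {a: -, b: -, c: ⊤, d: 0, e: ⊤, f: ⊤}

Answer: {a: -, b: -, c: ⊤, d: 0, e: ⊤, f: ⊤}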